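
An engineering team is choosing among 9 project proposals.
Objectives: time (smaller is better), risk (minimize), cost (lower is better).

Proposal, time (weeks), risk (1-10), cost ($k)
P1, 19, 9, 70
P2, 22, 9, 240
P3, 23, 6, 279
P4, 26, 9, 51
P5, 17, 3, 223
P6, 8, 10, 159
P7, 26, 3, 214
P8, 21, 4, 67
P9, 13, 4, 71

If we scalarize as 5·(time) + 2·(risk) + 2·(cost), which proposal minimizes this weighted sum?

P1: 5·19 + 2·9 + 2·70 = 253
P2: 5·22 + 2·9 + 2·240 = 608
P3: 5·23 + 2·6 + 2·279 = 685
P4: 5·26 + 2·9 + 2·51 = 250
P5: 5·17 + 2·3 + 2·223 = 537
P6: 5·8 + 2·10 + 2·159 = 378
P7: 5·26 + 2·3 + 2·214 = 564
P8: 5·21 + 2·4 + 2·67 = 247
P9: 5·13 + 2·4 + 2·71 = 215
Lowest: P9 at 215.

P9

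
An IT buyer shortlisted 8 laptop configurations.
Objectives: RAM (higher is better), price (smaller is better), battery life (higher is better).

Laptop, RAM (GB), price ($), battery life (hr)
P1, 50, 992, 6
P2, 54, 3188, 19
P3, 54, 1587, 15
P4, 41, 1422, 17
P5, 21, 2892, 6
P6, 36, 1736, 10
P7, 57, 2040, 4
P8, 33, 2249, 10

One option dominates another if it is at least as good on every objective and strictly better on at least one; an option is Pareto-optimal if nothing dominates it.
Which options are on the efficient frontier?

P1: not dominated (best price).
P2: not dominated (best battery life).
P3: not dominated.
P4: not dominated.
P5: dominated by P1 (RAM 50≥21, price 992≤2892, battery life 6≥6).
P6: dominated by P3 (RAM 54≥36, price 1587≤1736, battery life 15≥10).
P7: not dominated (best RAM).
P8: dominated by P3 (RAM 54≥33, price 1587≤2249, battery life 15≥10).

P1, P2, P3, P4, P7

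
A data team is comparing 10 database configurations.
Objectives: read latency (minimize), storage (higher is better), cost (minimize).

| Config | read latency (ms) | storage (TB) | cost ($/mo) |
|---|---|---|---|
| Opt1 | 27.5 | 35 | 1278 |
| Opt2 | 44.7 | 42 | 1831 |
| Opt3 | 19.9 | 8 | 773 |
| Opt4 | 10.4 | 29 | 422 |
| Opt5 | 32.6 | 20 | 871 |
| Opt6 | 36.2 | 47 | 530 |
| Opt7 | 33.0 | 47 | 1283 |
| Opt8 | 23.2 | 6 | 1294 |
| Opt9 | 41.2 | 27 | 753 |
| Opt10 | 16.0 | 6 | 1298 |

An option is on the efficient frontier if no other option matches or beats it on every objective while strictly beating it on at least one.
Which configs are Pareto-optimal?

Opt1, Opt4, Opt6, Opt7

Opt1: not dominated.
Opt2: dominated by Opt6 (read latency 36.2≤44.7, storage 47≥42, cost 530≤1831).
Opt3: dominated by Opt4 (read latency 10.4≤19.9, storage 29≥8, cost 422≤773).
Opt4: not dominated (best read latency).
Opt5: dominated by Opt4 (read latency 10.4≤32.6, storage 29≥20, cost 422≤871).
Opt6: not dominated.
Opt7: not dominated.
Opt8: dominated by Opt3 (read latency 19.9≤23.2, storage 8≥6, cost 773≤1294).
Opt9: dominated by Opt4 (read latency 10.4≤41.2, storage 29≥27, cost 422≤753).
Opt10: dominated by Opt4 (read latency 10.4≤16.0, storage 29≥6, cost 422≤1298).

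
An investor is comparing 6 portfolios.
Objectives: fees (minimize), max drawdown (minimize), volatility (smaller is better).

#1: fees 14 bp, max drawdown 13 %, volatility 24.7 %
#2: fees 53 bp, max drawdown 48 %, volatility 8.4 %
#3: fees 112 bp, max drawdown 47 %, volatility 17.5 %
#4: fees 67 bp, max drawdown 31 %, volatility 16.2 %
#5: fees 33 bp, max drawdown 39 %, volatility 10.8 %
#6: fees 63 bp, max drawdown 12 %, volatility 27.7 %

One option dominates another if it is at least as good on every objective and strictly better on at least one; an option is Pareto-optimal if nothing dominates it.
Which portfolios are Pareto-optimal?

#1: not dominated (best fees).
#2: not dominated (best volatility).
#3: dominated by #4 (fees 67≤112, max drawdown 31≤47, volatility 16.2≤17.5).
#4: not dominated.
#5: not dominated.
#6: not dominated (best max drawdown).

#1, #2, #4, #5, #6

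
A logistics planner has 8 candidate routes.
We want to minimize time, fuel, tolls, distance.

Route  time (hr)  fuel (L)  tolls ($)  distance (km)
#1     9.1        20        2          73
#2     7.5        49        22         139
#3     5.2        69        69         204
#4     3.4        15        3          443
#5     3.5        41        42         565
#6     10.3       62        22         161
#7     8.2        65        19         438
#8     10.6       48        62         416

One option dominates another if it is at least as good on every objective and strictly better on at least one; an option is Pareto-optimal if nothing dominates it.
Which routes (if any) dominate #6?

#1: time 9.1≤10.3, fuel 20≤62, tolls 2≤22, distance 73≤161 — dominates #6.
#2: time 7.5≤10.3, fuel 49≤62, tolls 22≤22, distance 139≤161 — dominates #6.
Others (#3, #4, #5, #7, #8) are each worse than #6 on at least one objective.

#1, #2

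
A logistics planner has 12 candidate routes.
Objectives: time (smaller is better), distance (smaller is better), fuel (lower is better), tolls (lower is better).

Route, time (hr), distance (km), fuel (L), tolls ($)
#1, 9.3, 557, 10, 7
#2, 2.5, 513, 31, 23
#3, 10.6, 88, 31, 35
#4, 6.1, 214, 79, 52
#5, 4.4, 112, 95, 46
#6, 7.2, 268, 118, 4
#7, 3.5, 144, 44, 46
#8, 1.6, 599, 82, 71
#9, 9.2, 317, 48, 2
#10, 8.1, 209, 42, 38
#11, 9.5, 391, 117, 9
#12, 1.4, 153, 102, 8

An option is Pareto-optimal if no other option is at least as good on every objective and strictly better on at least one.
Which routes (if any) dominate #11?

#9: time 9.2≤9.5, distance 317≤391, fuel 48≤117, tolls 2≤9 — dominates #11.
#12: time 1.4≤9.5, distance 153≤391, fuel 102≤117, tolls 8≤9 — dominates #11.
Others (#1, #2, #3, #4, #5, #6, #7, #8, #10) are each worse than #11 on at least one objective.

#9, #12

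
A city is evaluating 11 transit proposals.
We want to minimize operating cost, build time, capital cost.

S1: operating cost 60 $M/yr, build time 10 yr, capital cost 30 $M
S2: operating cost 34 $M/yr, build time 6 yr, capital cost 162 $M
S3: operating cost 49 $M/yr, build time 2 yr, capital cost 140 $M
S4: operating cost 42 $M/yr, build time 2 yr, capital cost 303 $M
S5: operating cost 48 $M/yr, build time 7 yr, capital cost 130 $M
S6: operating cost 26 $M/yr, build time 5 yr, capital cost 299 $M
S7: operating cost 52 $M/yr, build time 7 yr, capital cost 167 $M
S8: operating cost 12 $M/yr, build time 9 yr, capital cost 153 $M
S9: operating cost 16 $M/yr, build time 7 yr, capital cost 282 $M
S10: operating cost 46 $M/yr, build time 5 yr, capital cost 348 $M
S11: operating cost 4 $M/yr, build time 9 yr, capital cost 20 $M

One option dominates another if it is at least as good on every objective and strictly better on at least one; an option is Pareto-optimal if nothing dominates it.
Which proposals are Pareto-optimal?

S2, S3, S4, S5, S6, S9, S11

S1: dominated by S11 (operating cost 4≤60, build time 9≤10, capital cost 20≤30).
S2: not dominated.
S3: not dominated.
S4: not dominated.
S5: not dominated.
S6: not dominated.
S7: dominated by S2 (operating cost 34≤52, build time 6≤7, capital cost 162≤167).
S8: dominated by S11 (operating cost 4≤12, build time 9≤9, capital cost 20≤153).
S9: not dominated.
S10: dominated by S4 (operating cost 42≤46, build time 2≤5, capital cost 303≤348).
S11: not dominated (best operating cost).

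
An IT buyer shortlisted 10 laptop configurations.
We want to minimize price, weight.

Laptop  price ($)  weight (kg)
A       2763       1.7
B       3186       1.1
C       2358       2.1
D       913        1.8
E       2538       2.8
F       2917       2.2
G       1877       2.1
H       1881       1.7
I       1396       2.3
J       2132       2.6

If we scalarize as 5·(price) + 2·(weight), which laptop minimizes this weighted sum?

A: 5·2763 + 2·1.7 = 13818.4
B: 5·3186 + 2·1.1 = 15932.2
C: 5·2358 + 2·2.1 = 11794.2
D: 5·913 + 2·1.8 = 4568.6
E: 5·2538 + 2·2.8 = 12695.6
F: 5·2917 + 2·2.2 = 14589.4
G: 5·1877 + 2·2.1 = 9389.2
H: 5·1881 + 2·1.7 = 9408.4
I: 5·1396 + 2·2.3 = 6984.6
J: 5·2132 + 2·2.6 = 10665.2
Lowest: D at 4568.6.

D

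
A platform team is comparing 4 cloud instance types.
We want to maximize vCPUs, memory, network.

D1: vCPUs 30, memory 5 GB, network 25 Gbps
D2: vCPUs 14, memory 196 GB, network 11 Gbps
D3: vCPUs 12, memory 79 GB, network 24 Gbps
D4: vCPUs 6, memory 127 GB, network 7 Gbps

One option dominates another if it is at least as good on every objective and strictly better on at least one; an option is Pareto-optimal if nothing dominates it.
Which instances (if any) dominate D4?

D2

D2: vCPUs 14≥6, memory 196≥127, network 11≥7 — dominates D4.
Others (D1, D3) are each worse than D4 on at least one objective.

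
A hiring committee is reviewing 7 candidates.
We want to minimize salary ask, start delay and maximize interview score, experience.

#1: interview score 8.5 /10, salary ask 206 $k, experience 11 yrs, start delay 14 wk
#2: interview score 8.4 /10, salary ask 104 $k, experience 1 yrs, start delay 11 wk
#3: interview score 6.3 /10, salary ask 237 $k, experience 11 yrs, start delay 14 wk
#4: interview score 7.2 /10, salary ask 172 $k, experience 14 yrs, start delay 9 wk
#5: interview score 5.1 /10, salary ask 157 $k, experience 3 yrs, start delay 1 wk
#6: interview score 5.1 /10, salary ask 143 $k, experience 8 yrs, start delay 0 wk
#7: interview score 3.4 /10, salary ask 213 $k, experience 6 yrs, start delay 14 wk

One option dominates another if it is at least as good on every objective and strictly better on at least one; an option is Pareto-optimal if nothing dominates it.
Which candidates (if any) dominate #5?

#6: interview score 5.1≥5.1, salary ask 143≤157, experience 8≥3, start delay 0≤1 — dominates #5.
Others (#1, #2, #3, #4, #7) are each worse than #5 on at least one objective.

#6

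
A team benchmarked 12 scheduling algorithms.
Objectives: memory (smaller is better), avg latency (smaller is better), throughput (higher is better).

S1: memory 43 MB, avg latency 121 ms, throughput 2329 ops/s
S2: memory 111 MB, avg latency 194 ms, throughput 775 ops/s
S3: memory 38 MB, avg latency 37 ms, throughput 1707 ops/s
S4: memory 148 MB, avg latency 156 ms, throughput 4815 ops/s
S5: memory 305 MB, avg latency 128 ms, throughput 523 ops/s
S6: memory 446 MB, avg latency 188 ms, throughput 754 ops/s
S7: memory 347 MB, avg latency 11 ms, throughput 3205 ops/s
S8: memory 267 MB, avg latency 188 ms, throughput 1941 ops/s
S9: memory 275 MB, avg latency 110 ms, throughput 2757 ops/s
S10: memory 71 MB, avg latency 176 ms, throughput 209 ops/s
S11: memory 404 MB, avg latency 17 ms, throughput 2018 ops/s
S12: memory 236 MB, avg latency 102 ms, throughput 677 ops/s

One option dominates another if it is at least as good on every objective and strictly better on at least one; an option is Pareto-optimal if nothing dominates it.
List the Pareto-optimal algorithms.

S1, S3, S4, S7, S9

S1: not dominated.
S2: dominated by S1 (memory 43≤111, avg latency 121≤194, throughput 2329≥775).
S3: not dominated (best memory).
S4: not dominated (best throughput).
S5: dominated by S1 (memory 43≤305, avg latency 121≤128, throughput 2329≥523).
S6: dominated by S1 (memory 43≤446, avg latency 121≤188, throughput 2329≥754).
S7: not dominated (best avg latency).
S8: dominated by S1 (memory 43≤267, avg latency 121≤188, throughput 2329≥1941).
S9: not dominated.
S10: dominated by S1 (memory 43≤71, avg latency 121≤176, throughput 2329≥209).
S11: dominated by S7 (memory 347≤404, avg latency 11≤17, throughput 3205≥2018).
S12: dominated by S3 (memory 38≤236, avg latency 37≤102, throughput 1707≥677).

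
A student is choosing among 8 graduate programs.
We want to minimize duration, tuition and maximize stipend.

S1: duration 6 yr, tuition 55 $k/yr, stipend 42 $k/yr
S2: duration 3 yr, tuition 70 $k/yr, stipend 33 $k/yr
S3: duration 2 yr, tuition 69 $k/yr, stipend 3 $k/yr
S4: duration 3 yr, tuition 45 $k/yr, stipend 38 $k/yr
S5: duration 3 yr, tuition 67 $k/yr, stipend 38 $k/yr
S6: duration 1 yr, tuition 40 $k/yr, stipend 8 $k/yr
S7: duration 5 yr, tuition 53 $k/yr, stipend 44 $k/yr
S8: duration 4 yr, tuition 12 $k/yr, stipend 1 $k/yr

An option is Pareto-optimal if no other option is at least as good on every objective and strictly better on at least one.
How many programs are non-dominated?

4

S1: dominated by S7 (duration 5≤6, tuition 53≤55, stipend 44≥42).
S2: dominated by S4 (duration 3≤3, tuition 45≤70, stipend 38≥33).
S3: dominated by S6 (duration 1≤2, tuition 40≤69, stipend 8≥3).
S4: not dominated.
S5: dominated by S4 (duration 3≤3, tuition 45≤67, stipend 38≥38).
S6: not dominated (best duration).
S7: not dominated (best stipend).
S8: not dominated (best tuition).
Pareto-optimal: S4, S6, S7, S8 → 4.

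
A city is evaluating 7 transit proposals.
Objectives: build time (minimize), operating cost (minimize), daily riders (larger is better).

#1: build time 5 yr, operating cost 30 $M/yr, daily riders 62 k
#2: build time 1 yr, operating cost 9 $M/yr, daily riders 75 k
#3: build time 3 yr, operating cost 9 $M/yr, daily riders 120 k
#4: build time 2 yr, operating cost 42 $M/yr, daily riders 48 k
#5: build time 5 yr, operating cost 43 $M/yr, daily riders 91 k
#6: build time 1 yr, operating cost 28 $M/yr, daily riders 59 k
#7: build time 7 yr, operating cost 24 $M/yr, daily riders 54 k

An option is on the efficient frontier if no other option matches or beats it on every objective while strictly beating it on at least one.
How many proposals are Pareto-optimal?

2

#1: dominated by #2 (build time 1≤5, operating cost 9≤30, daily riders 75≥62).
#2: not dominated.
#3: not dominated (best daily riders).
#4: dominated by #2 (build time 1≤2, operating cost 9≤42, daily riders 75≥48).
#5: dominated by #3 (build time 3≤5, operating cost 9≤43, daily riders 120≥91).
#6: dominated by #2 (build time 1≤1, operating cost 9≤28, daily riders 75≥59).
#7: dominated by #2 (build time 1≤7, operating cost 9≤24, daily riders 75≥54).
Pareto-optimal: #2, #3 → 2.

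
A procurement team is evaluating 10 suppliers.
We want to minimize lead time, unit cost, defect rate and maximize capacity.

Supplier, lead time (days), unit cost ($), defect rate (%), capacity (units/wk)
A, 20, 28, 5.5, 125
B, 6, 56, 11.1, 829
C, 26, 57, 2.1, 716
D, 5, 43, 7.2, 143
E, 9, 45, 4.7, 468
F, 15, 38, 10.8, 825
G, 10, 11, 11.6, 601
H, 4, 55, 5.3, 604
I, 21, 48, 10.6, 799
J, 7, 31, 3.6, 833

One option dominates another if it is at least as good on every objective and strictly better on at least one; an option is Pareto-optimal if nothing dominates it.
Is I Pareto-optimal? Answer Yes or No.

No

J vs I: lead time 7≤21, unit cost 31≤48, defect rate 3.6≤10.6, capacity 833≥799 — J is at least as good on every objective and strictly better on at least one, so J dominates I.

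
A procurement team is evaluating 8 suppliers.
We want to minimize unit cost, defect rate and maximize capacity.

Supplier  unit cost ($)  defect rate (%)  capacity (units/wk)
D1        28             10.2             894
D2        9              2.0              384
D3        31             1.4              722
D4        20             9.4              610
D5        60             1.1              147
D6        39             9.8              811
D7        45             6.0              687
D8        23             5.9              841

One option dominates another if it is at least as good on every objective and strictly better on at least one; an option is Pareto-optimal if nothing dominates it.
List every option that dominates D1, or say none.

D2: worse on capacity (384 vs 894).
D3: worse on unit cost (31 vs 28).
D4: worse on capacity (610 vs 894).
D5: worse on unit cost (60 vs 28).
D6: worse on unit cost (39 vs 28).
D7: worse on unit cost (45 vs 28).
D8: worse on capacity (841 vs 894).
No option dominates D1.

none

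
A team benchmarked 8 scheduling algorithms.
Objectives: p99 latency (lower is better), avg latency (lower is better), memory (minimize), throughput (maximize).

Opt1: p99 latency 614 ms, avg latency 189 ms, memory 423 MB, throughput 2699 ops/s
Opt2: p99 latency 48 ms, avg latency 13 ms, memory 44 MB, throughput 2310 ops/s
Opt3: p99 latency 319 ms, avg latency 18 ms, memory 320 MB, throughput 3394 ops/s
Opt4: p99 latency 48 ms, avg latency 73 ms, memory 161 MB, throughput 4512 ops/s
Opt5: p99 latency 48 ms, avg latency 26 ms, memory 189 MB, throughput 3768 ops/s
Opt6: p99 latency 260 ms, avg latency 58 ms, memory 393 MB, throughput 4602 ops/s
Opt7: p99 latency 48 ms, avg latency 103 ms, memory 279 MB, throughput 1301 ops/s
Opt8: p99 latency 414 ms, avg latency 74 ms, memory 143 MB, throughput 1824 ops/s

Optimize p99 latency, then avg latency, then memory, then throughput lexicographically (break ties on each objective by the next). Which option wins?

First minimize p99 latency: best is 48, kept {Opt2, Opt4, Opt5, Opt7}.
Then minimize avg latency: best is 13, kept {Opt2}.

Opt2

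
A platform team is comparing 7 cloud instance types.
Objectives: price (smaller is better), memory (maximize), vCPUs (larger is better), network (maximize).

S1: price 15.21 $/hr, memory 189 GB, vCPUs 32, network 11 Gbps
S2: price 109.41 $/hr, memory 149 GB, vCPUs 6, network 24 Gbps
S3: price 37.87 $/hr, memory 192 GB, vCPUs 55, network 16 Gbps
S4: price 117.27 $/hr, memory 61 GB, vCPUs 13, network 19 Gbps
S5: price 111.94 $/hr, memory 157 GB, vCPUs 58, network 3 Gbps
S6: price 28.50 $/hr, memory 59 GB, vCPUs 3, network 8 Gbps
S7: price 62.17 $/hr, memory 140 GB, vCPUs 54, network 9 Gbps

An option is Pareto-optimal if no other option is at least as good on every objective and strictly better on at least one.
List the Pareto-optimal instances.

S1, S2, S3, S4, S5

S1: not dominated (best price).
S2: not dominated (best network).
S3: not dominated (best memory).
S4: not dominated.
S5: not dominated (best vCPUs).
S6: dominated by S1 (price 15.21≤28.50, memory 189≥59, vCPUs 32≥3, network 11≥8).
S7: dominated by S3 (price 37.87≤62.17, memory 192≥140, vCPUs 55≥54, network 16≥9).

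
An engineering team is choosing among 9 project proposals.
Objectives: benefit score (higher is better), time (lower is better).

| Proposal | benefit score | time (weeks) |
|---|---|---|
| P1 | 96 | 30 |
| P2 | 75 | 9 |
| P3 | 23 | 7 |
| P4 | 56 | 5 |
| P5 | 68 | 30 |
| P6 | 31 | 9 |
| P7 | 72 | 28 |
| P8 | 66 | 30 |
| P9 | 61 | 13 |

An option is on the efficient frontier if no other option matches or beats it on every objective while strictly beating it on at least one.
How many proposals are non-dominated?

P1: not dominated (best benefit score).
P2: not dominated.
P3: dominated by P4 (benefit score 56≥23, time 5≤7).
P4: not dominated (best time).
P5: dominated by P1 (benefit score 96≥68, time 30≤30).
P6: dominated by P2 (benefit score 75≥31, time 9≤9).
P7: dominated by P2 (benefit score 75≥72, time 9≤28).
P8: dominated by P1 (benefit score 96≥66, time 30≤30).
P9: dominated by P2 (benefit score 75≥61, time 9≤13).
Pareto-optimal: P1, P2, P4 → 3.

3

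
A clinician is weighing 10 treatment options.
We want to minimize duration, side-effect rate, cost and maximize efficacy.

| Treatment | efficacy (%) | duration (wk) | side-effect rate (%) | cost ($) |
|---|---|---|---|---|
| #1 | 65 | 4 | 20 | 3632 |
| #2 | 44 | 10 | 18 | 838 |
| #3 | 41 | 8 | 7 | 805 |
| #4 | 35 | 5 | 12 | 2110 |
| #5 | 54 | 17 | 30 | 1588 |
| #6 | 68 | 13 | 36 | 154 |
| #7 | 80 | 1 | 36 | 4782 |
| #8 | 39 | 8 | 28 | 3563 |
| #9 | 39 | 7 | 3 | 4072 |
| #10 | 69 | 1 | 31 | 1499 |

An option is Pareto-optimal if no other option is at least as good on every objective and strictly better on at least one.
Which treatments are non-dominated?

#1, #2, #3, #4, #5, #6, #7, #9, #10

#1: not dominated.
#2: not dominated.
#3: not dominated.
#4: not dominated.
#5: not dominated.
#6: not dominated (best cost).
#7: not dominated (best efficacy).
#8: dominated by #3 (efficacy 41≥39, duration 8≤8, side-effect rate 7≤28, cost 805≤3563).
#9: not dominated (best side-effect rate).
#10: not dominated.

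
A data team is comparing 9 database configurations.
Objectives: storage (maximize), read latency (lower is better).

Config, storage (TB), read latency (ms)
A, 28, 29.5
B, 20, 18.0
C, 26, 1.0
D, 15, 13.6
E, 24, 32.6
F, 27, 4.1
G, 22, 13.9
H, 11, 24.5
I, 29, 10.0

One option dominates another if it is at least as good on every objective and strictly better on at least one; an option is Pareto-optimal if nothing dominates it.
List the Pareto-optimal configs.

A: dominated by I (storage 29≥28, read latency 10.0≤29.5).
B: dominated by C (storage 26≥20, read latency 1.0≤18.0).
C: not dominated (best read latency).
D: dominated by C (storage 26≥15, read latency 1.0≤13.6).
E: dominated by A (storage 28≥24, read latency 29.5≤32.6).
F: not dominated.
G: dominated by C (storage 26≥22, read latency 1.0≤13.9).
H: dominated by B (storage 20≥11, read latency 18.0≤24.5).
I: not dominated (best storage).

C, F, I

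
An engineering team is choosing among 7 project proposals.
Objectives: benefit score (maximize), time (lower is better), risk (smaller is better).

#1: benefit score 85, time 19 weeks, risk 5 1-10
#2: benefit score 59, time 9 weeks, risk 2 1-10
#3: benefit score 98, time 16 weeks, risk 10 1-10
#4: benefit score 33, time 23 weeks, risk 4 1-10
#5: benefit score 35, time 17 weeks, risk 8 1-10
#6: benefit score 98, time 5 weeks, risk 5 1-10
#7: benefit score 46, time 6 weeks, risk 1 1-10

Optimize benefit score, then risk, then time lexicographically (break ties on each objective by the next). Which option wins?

#6

First maximize benefit score: best is 98, kept {#3, #6}.
Then minimize risk: best is 5, kept {#6}.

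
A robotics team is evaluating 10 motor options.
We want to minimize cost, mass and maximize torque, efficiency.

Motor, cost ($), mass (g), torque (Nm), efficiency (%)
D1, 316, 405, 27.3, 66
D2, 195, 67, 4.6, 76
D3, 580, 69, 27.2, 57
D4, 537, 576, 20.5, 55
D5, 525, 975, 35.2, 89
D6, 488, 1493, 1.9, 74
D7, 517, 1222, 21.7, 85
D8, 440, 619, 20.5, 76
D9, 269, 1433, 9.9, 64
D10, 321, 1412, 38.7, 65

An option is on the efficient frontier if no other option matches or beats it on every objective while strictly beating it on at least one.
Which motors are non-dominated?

D1, D2, D3, D5, D7, D8, D9, D10

D1: not dominated.
D2: not dominated (best cost).
D3: not dominated.
D4: dominated by D1 (cost 316≤537, mass 405≤576, torque 27.3≥20.5, efficiency 66≥55).
D5: not dominated (best efficiency).
D6: dominated by D2 (cost 195≤488, mass 67≤1493, torque 4.6≥1.9, efficiency 76≥74).
D7: not dominated.
D8: not dominated.
D9: not dominated.
D10: not dominated (best torque).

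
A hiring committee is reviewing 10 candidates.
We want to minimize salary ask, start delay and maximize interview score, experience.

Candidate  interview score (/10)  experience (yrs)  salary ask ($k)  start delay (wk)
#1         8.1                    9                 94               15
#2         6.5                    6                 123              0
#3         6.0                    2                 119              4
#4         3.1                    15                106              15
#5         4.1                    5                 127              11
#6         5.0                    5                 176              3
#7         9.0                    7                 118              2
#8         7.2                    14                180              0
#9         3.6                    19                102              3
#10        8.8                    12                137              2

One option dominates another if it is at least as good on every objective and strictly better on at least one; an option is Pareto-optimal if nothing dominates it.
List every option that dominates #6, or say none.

#2: interview score 6.5≥5.0, experience 6≥5, salary ask 123≤176, start delay 0≤3 — dominates #6.
#7: interview score 9.0≥5.0, experience 7≥5, salary ask 118≤176, start delay 2≤3 — dominates #6.
#10: interview score 8.8≥5.0, experience 12≥5, salary ask 137≤176, start delay 2≤3 — dominates #6.
Others (#1, #3, #4, #5, #8, #9) are each worse than #6 on at least one objective.

#2, #7, #10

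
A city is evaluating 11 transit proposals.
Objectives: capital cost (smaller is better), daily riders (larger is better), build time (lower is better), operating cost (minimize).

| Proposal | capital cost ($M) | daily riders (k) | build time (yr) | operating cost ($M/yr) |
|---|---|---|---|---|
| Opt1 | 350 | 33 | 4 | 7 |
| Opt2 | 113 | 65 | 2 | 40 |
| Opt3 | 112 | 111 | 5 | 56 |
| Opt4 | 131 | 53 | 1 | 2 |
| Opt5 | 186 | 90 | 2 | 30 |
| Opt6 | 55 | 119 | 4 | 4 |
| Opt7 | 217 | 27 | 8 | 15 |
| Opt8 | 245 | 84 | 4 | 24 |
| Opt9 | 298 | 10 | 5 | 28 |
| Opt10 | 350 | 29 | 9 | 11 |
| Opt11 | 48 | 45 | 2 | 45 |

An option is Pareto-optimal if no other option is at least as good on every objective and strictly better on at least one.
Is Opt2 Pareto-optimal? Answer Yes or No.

Opt1: worse on capital cost (350 vs 113).
Opt3: worse on build time (5 vs 2).
Opt4: worse on capital cost (131 vs 113).
Opt5: worse on capital cost (186 vs 113).
Opt6: worse on build time (4 vs 2).
Opt7: worse on capital cost (217 vs 113).
Opt8: worse on capital cost (245 vs 113).
Opt9: worse on capital cost (298 vs 113).
Opt10: worse on capital cost (350 vs 113).
Opt11: worse on daily riders (45 vs 65).
No option is at least as good as Opt2 on every objective and strictly better on one.

Yes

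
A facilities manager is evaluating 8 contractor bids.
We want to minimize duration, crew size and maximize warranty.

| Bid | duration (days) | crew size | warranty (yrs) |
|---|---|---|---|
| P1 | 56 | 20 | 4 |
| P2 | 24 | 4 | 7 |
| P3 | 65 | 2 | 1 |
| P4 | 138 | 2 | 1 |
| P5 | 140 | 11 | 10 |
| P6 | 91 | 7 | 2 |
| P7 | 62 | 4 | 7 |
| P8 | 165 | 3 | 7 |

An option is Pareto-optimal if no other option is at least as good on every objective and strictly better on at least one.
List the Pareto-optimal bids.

P1: dominated by P2 (duration 24≤56, crew size 4≤20, warranty 7≥4).
P2: not dominated (best duration).
P3: not dominated.
P4: dominated by P3 (duration 65≤138, crew size 2≤2, warranty 1≥1).
P5: not dominated (best warranty).
P6: dominated by P2 (duration 24≤91, crew size 4≤7, warranty 7≥2).
P7: dominated by P2 (duration 24≤62, crew size 4≤4, warranty 7≥7).
P8: not dominated.

P2, P3, P5, P8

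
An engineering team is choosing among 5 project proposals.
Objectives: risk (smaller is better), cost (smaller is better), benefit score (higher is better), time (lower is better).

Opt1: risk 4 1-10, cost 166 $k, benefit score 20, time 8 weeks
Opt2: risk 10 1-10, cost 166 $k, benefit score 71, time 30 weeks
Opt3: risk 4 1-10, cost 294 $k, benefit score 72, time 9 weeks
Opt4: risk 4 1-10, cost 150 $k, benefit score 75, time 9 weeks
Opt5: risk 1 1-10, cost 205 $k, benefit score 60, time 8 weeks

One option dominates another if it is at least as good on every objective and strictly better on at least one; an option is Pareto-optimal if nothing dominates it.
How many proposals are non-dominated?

Opt1: not dominated.
Opt2: dominated by Opt4 (risk 4≤10, cost 150≤166, benefit score 75≥71, time 9≤30).
Opt3: dominated by Opt4 (risk 4≤4, cost 150≤294, benefit score 75≥72, time 9≤9).
Opt4: not dominated (best cost).
Opt5: not dominated (best risk).
Pareto-optimal: Opt1, Opt4, Opt5 → 3.

3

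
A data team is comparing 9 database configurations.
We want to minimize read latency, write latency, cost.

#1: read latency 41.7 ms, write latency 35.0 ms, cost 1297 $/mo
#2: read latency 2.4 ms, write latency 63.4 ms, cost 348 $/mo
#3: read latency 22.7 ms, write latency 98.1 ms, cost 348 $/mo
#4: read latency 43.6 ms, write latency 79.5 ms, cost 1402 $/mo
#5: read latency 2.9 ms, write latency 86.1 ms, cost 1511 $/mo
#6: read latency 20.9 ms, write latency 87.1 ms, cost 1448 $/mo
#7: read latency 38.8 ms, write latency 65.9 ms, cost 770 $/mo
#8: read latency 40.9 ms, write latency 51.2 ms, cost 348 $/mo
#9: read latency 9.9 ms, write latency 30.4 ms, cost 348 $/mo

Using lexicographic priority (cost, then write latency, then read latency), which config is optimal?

#9

First minimize cost: best is 348, kept {#2, #3, #8, #9}.
Then minimize write latency: best is 30.4, kept {#9}.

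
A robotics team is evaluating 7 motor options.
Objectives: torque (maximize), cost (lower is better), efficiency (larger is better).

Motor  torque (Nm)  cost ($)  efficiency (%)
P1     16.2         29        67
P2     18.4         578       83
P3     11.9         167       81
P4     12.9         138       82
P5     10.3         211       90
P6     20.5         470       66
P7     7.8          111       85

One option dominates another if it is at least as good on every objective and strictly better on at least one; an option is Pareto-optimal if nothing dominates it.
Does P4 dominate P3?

Yes

P4 vs P3: torque 12.9≥11.9, cost 138≤167, efficiency 82≥81 — P4 is at least as good on every objective with at least one strict improvement.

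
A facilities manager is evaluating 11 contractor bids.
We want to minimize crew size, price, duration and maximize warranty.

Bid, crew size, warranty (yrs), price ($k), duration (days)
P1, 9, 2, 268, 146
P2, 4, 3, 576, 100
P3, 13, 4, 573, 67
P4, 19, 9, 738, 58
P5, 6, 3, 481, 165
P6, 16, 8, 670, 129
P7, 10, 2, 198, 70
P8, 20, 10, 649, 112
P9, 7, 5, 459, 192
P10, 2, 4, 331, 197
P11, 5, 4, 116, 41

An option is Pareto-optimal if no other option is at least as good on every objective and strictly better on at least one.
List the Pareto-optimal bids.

P1: dominated by P11 (crew size 5≤9, warranty 4≥2, price 116≤268, duration 41≤146).
P2: not dominated.
P3: dominated by P11 (crew size 5≤13, warranty 4≥4, price 116≤573, duration 41≤67).
P4: not dominated.
P5: dominated by P11 (crew size 5≤6, warranty 4≥3, price 116≤481, duration 41≤165).
P6: not dominated.
P7: dominated by P11 (crew size 5≤10, warranty 4≥2, price 116≤198, duration 41≤70).
P8: not dominated (best warranty).
P9: not dominated.
P10: not dominated (best crew size).
P11: not dominated (best price).

P2, P4, P6, P8, P9, P10, P11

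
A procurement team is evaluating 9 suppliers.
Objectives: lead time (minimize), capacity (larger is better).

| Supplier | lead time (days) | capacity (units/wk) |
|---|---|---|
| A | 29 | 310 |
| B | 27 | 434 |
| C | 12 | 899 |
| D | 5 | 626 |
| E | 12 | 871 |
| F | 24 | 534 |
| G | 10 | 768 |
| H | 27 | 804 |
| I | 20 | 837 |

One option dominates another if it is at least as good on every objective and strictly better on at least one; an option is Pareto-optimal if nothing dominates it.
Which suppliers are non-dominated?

C, D, G

A: dominated by B (lead time 27≤29, capacity 434≥310).
B: dominated by C (lead time 12≤27, capacity 899≥434).
C: not dominated (best capacity).
D: not dominated (best lead time).
E: dominated by C (lead time 12≤12, capacity 899≥871).
F: dominated by C (lead time 12≤24, capacity 899≥534).
G: not dominated.
H: dominated by C (lead time 12≤27, capacity 899≥804).
I: dominated by C (lead time 12≤20, capacity 899≥837).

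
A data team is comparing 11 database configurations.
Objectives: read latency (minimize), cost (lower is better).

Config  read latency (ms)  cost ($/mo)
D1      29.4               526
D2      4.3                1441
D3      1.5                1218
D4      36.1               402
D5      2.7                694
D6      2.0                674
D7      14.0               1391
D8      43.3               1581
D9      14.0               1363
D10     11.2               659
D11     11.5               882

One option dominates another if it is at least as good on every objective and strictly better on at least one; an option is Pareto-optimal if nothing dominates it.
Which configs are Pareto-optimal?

D1, D3, D4, D6, D10

D1: not dominated.
D2: dominated by D3 (read latency 1.5≤4.3, cost 1218≤1441).
D3: not dominated (best read latency).
D4: not dominated (best cost).
D5: dominated by D6 (read latency 2.0≤2.7, cost 674≤694).
D6: not dominated.
D7: dominated by D3 (read latency 1.5≤14.0, cost 1218≤1391).
D8: dominated by D1 (read latency 29.4≤43.3, cost 526≤1581).
D9: dominated by D3 (read latency 1.5≤14.0, cost 1218≤1363).
D10: not dominated.
D11: dominated by D5 (read latency 2.7≤11.5, cost 694≤882).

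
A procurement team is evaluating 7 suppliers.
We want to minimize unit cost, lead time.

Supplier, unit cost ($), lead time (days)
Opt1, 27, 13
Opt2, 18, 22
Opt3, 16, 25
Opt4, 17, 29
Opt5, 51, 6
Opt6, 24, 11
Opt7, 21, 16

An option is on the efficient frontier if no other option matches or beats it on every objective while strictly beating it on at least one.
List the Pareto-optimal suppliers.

Opt2, Opt3, Opt5, Opt6, Opt7

Opt1: dominated by Opt6 (unit cost 24≤27, lead time 11≤13).
Opt2: not dominated.
Opt3: not dominated (best unit cost).
Opt4: dominated by Opt3 (unit cost 16≤17, lead time 25≤29).
Opt5: not dominated (best lead time).
Opt6: not dominated.
Opt7: not dominated.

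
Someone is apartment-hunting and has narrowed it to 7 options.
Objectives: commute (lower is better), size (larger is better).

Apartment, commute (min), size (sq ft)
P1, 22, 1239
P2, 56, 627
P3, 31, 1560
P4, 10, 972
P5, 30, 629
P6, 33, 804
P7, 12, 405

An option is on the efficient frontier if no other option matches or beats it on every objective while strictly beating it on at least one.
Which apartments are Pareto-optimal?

P1: not dominated.
P2: dominated by P1 (commute 22≤56, size 1239≥627).
P3: not dominated (best size).
P4: not dominated (best commute).
P5: dominated by P1 (commute 22≤30, size 1239≥629).
P6: dominated by P1 (commute 22≤33, size 1239≥804).
P7: dominated by P4 (commute 10≤12, size 972≥405).

P1, P3, P4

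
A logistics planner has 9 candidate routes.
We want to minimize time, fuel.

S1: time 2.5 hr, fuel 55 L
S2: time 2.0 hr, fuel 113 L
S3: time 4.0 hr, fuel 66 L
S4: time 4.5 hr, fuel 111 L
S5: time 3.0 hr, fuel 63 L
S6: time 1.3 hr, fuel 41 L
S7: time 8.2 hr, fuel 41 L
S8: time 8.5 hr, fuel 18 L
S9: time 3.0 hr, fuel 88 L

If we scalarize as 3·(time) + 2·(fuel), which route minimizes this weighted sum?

S1: 3·2.5 + 2·55 = 117.5
S2: 3·2.0 + 2·113 = 232.0
S3: 3·4.0 + 2·66 = 144.0
S4: 3·4.5 + 2·111 = 235.5
S5: 3·3.0 + 2·63 = 135.0
S6: 3·1.3 + 2·41 = 85.9
S7: 3·8.2 + 2·41 = 106.6
S8: 3·8.5 + 2·18 = 61.5
S9: 3·3.0 + 2·88 = 185.0
Lowest: S8 at 61.5.

S8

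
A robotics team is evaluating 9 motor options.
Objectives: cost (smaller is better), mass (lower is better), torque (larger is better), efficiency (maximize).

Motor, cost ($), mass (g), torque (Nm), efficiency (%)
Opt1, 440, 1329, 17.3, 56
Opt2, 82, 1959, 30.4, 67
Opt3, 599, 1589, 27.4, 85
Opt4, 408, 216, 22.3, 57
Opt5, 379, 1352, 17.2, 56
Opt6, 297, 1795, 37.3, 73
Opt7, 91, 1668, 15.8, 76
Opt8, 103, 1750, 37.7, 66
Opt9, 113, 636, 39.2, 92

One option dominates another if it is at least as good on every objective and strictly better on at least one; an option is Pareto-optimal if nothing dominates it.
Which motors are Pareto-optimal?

Opt1: dominated by Opt4 (cost 408≤440, mass 216≤1329, torque 22.3≥17.3, efficiency 57≥56).
Opt2: not dominated (best cost).
Opt3: dominated by Opt9 (cost 113≤599, mass 636≤1589, torque 39.2≥27.4, efficiency 92≥85).
Opt4: not dominated (best mass).
Opt5: dominated by Opt9 (cost 113≤379, mass 636≤1352, torque 39.2≥17.2, efficiency 92≥56).
Opt6: dominated by Opt9 (cost 113≤297, mass 636≤1795, torque 39.2≥37.3, efficiency 92≥73).
Opt7: not dominated.
Opt8: not dominated.
Opt9: not dominated (best torque).

Opt2, Opt4, Opt7, Opt8, Opt9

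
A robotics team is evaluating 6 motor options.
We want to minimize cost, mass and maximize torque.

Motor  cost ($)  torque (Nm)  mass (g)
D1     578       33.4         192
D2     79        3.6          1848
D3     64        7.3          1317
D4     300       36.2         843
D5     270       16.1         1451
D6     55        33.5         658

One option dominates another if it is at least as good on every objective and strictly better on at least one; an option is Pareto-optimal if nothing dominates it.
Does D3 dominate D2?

D3 vs D2: cost 64≤79, torque 7.3≥3.6, mass 1317≤1848 — D3 is at least as good on every objective with at least one strict improvement.

Yes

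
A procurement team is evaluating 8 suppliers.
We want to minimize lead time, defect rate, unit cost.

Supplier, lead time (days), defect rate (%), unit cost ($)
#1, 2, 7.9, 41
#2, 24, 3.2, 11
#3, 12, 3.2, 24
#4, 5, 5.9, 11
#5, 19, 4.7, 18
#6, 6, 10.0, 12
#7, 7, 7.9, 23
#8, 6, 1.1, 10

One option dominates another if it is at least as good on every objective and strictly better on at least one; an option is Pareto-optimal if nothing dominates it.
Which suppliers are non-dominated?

#1: not dominated (best lead time).
#2: dominated by #8 (lead time 6≤24, defect rate 1.1≤3.2, unit cost 10≤11).
#3: dominated by #8 (lead time 6≤12, defect rate 1.1≤3.2, unit cost 10≤24).
#4: not dominated.
#5: dominated by #8 (lead time 6≤19, defect rate 1.1≤4.7, unit cost 10≤18).
#6: dominated by #4 (lead time 5≤6, defect rate 5.9≤10.0, unit cost 11≤12).
#7: dominated by #4 (lead time 5≤7, defect rate 5.9≤7.9, unit cost 11≤23).
#8: not dominated (best defect rate).

#1, #4, #8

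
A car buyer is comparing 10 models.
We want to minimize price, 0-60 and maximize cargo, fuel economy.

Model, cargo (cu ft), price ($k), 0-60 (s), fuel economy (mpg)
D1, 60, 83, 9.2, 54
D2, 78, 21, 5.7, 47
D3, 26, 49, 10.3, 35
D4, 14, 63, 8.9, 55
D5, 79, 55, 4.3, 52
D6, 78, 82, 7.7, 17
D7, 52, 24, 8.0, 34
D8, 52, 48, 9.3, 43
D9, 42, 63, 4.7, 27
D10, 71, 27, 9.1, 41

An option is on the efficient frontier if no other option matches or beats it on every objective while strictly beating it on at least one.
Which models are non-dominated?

D1, D2, D4, D5

D1: not dominated.
D2: not dominated (best price).
D3: dominated by D2 (cargo 78≥26, price 21≤49, 0-60 5.7≤10.3, fuel economy 47≥35).
D4: not dominated (best fuel economy).
D5: not dominated (best cargo).
D6: dominated by D2 (cargo 78≥78, price 21≤82, 0-60 5.7≤7.7, fuel economy 47≥17).
D7: dominated by D2 (cargo 78≥52, price 21≤24, 0-60 5.7≤8.0, fuel economy 47≥34).
D8: dominated by D2 (cargo 78≥52, price 21≤48, 0-60 5.7≤9.3, fuel economy 47≥43).
D9: dominated by D5 (cargo 79≥42, price 55≤63, 0-60 4.3≤4.7, fuel economy 52≥27).
D10: dominated by D2 (cargo 78≥71, price 21≤27, 0-60 5.7≤9.1, fuel economy 47≥41).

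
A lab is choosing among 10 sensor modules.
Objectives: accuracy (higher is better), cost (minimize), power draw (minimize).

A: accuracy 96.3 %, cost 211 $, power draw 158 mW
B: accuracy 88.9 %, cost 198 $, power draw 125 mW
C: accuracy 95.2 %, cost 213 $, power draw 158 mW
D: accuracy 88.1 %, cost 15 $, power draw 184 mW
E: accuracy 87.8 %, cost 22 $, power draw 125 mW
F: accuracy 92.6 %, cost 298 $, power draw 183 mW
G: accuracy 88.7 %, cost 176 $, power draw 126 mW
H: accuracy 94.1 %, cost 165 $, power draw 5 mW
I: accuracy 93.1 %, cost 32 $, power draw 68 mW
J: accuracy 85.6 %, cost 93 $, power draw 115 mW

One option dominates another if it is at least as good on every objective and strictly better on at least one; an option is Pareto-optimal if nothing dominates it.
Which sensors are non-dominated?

A: not dominated (best accuracy).
B: dominated by H (accuracy 94.1≥88.9, cost 165≤198, power draw 5≤125).
C: dominated by A (accuracy 96.3≥95.2, cost 211≤213, power draw 158≤158).
D: not dominated (best cost).
E: not dominated.
F: dominated by A (accuracy 96.3≥92.6, cost 211≤298, power draw 158≤183).
G: dominated by H (accuracy 94.1≥88.7, cost 165≤176, power draw 5≤126).
H: not dominated (best power draw).
I: not dominated.
J: dominated by I (accuracy 93.1≥85.6, cost 32≤93, power draw 68≤115).

A, D, E, H, I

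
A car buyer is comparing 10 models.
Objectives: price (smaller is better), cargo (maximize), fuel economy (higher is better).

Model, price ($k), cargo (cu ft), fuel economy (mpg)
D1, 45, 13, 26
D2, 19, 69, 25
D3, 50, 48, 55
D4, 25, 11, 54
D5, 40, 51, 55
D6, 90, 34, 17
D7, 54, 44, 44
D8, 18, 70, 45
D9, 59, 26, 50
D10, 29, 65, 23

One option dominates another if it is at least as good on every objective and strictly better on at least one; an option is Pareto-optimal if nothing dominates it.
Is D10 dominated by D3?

D3 vs D10: D3 is worse on price (50 vs 29), so it does not dominate D10.

No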